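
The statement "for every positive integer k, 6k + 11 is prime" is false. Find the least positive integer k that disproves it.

k = 4

We need the least positive integer k for which 6k + 11 is not prime.
k = 1: 6k + 11 = 17, prime.
k = 2: 6k + 11 = 23, prime.
k = 3: 6k + 11 = 29, prime.
k = 4: 6k + 11 = 35 = 5 × 7, composite.
Thus k = 4 disproves the claim, and no smaller k works.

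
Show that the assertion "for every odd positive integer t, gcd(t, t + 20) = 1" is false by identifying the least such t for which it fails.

t = 5

For t = 1, 3 the conclusion holds.
t = 5: gcd(5, 25) = 5.
Hence t = 5 is a counterexample.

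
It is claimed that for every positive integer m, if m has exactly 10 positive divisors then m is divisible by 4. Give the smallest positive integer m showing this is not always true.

m = 162

Check each positive integer m in order until m has exactly 10 positive divisors but m is not divisible by 4.
m = 48: τ(48) = 10; 48 mod 4 = 0.
m = 80: τ(80) = 10; 80 mod 4 = 0.
m = 112: τ(112) = 10; 112 mod 4 = 0.
m = 162: τ(162) = 10; 162 mod 4 = 2.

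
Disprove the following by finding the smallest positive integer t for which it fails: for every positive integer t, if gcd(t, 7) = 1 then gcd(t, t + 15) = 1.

We need the least positive integer t for which gcd(t, 7) = 1 but gcd(t, t + 15) > 1.
t = 1: gcd(1, 16) = 1.
t = 2: gcd(2, 17) = 1.
t = 3: gcd(3, 18) = 3.

t = 3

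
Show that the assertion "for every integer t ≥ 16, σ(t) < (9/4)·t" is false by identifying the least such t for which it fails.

We need the least integer t ≥ 16 for which the claim fails.
t = 16: σ(16) = 31; 31 < 36.
t = 17: σ(17) = 18; 18 < 153/4.
t = 18: σ(18) = 39; 39 < 81/2.
t = 19: σ(19) = 20; 20 < 171/4.
t = 20: σ(20) = 42; 42 < 45.
t = 21: σ(21) = 32; 32 < 189/4.
t = 22: σ(22) = 36; 36 < 99/2.
t = 23: σ(23) = 24; 24 < 207/4.
t = 24: σ(24) = 60; 60 ≥ 54.
So t = 24 is the smallest counterexample.

t = 24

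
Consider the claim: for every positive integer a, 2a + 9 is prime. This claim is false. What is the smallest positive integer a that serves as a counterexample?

A counterexample is any positive integer a such that 2a + 9 is not prime; we check each in order.
a = 1: 2a + 9 = 11, prime.
a = 2: 2a + 9 = 13, prime.
a = 3: 2a + 9 = 15 = 3 × 5, composite.
So a = 3 is the smallest counterexample.

a = 3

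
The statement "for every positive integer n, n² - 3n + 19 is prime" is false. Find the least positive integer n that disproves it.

A counterexample is any positive integer n such that n² - 3n + 19 is not prime; we check each in order.
For n = 1, 2, 3, 4, …, 15, 16, 17 the conclusion holds.
n = 18: n² - 3n + 19 = 289 = 17 × 17, composite.

n = 18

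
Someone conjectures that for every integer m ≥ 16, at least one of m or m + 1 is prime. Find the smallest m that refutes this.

m = 20

m = 16: 17 is prime.
m = 17: 17 is prime.
m = 18: 19 is prime.
m = 19: 19 is prime.
m = 20: 20 = 2 × 10; 21 = 3 × 7 — both composite.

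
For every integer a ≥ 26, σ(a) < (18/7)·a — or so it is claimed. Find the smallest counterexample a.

We need the least integer a ≥ 26 for which the claim fails.
For a = 26, 27, 28, 29, …, 45, 46, 47 the conclusion holds.
a = 48: σ(48) = 124; 124 ≥ 864/7.

a = 48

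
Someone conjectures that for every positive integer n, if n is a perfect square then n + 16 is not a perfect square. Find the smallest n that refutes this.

n = 9

Check each positive integer n in order until n is a perfect square but n + 16 is a perfect square.
For n = 1, 4 the conclusion holds.
n = 9: 9 = 3² and 9 + 16 = 25 = 5².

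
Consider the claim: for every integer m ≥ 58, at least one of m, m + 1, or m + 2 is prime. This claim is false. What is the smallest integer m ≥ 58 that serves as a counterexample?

m = 62

Check each integer m ≥ 58 in order until m, m + 1, m + 2 are all composite.
For m = 58, 59, 60, 61 the conclusion holds.
m = 62: 62 = 2 × 31; 63 = 3 × 21; 64 = 2 × 32 — all composite.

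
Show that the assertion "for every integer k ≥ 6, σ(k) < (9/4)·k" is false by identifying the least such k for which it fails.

The first 6 eligible values, up to k = 11, all satisfy the conclusion.
k = 12: σ(12) = 28; 28 ≥ 27.
Thus k = 12 disproves the claim, and no smaller k works.

k = 12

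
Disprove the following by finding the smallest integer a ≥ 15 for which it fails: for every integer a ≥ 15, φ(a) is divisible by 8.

a = 18

We need the least integer a ≥ 15 for which φ(a) is not divisible by 8.
a = 15: φ(15) = 8; 8 mod 8 = 0.
a = 16: φ(16) = 8; 8 mod 8 = 0.
a = 17: φ(17) = 16; 16 mod 8 = 0.
a = 18: φ(18) = 6; 6 mod 8 = 6.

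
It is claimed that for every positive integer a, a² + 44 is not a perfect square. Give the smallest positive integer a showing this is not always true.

A counterexample is any positive integer a such that a² + 44 is a perfect square; we check each in order.
For a = 1, 2, 3, 4, 5, 6, 7, 8, 9 the conclusion holds.
a = 10: 10² + 44 = 144 = 12², a perfect square.
So a = 10 is the smallest counterexample.

a = 10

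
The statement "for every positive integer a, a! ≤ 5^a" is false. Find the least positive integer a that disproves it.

We need the least positive integer a for which a! > 5^a.
For a = 1, 2, 3, 4, …, 9, 10, 11 the conclusion holds.
a = 12: a! = 479001600 and 5^a = 244140625, so 479001600 > 244140625.

a = 12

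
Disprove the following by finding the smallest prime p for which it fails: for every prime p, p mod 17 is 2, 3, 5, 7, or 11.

A counterexample is any prime p such that the claim fails; we check each in order.
p = 2: 2 mod 17 = 2.
p = 3: 3 mod 17 = 3.
p = 5: 5 mod 17 = 5.
p = 7: 7 mod 17 = 7.
p = 11: 11 mod 17 = 11.
p = 13: 13 mod 17 = 13 — not in {2, 3, 5, 7, 11}.
So p = 13 is the smallest counterexample.

p = 13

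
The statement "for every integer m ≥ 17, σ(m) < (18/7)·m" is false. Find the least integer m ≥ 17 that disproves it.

m = 48

A counterexample is any integer m ≥ 17 such that the claim fails; we check each in order.
For m = 17, 18, 19, 20, …, 45, 46, 47 the conclusion holds.
m = 48: σ(48) = 124; 124 ≥ 864/7.
So m = 48 is the smallest counterexample.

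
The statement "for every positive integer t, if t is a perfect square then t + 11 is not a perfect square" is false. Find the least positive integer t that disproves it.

A counterexample is any positive integer t such that t is a perfect square but t + 11 is a perfect square; we check each in order.
For t = 1, 4, 9, 16 the conclusion holds.
t = 25: 25 = 5² and 25 + 11 = 36 = 6².
Hence t = 25 is a counterexample.

t = 25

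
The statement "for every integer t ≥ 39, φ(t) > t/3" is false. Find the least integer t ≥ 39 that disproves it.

t = 42

We need the least integer t ≥ 39 for which the claim fails.
t = 39: φ(39) = 24 and 39/3 = 13, so φ(39) > 39/3.
t = 40: φ(40) = 16 and 40/3 = 40/3, so φ(40) > 40/3.
t = 41: φ(41) = 40 and 41/3 = 41/3, so φ(41) > 41/3.
t = 42: φ(42) = 12 and 42/3 = 14, so φ(42) ≤ 42/3.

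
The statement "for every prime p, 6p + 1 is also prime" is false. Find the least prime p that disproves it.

For p = 2, 3, 5, 7, 11, 13, 17 the conclusion holds.
p = 19: 6p + 1 = 115 = 5 × 23, not prime.
So p = 19 is the smallest counterexample.

p = 19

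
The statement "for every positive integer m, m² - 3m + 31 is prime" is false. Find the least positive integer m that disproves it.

m = 4

Check each positive integer m in order until m² - 3m + 31 is not prime.
For m = 1, 2, 3 the conclusion holds.
m = 4: m² - 3m + 31 = 35 = 5 × 7, composite.
Thus m = 4 disproves the claim, and no smaller m works.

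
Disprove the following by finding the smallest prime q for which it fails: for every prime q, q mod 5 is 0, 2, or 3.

q = 11

q = 2: 2 mod 5 = 2.
q = 3: 3 mod 5 = 3.
q = 5: 5 mod 5 = 0.
q = 7: 7 mod 5 = 2.
q = 11: 11 mod 5 = 1 — not in {0, 2, 3}.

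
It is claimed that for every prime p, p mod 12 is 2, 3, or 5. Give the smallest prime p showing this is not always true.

We need the least prime p for which the claim fails.
For p = 2, 3, 5 the conclusion holds.
p = 7: 7 mod 12 = 7 — not in {2, 3, 5}.

p = 7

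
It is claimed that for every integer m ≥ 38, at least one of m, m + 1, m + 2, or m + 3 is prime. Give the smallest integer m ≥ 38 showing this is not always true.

m = 48

For m = 38, 39, 40, 41, 42, 43, 44, 45, 46, 47 the conclusion holds.
m = 48: 48 = 2 × 24; 49 = 7 × 7; 50 = 2 × 25; 51 = 3 × 17 — all composite.
So m = 48 is the smallest counterexample.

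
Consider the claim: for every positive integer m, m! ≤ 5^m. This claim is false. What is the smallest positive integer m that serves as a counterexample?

m = 12

For m = 1, 2, 3, 4, …, 9, 10, 11 the conclusion holds.
m = 12: m! = 479001600 and 5^m = 244140625, so 479001600 > 244140625.
Thus m = 12 disproves the claim, and no smaller m works.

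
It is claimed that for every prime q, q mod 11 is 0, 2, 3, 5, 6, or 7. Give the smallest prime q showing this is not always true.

q = 19

Check each prime q in order until the claim fails.
The first 7 eligible values, up to q = 17, all satisfy the conclusion.
q = 19: 19 mod 11 = 8 — not in {0, 2, 3, 5, 6, 7}.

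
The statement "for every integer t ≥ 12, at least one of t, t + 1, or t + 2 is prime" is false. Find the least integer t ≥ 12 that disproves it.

We need the least integer t ≥ 12 for which t, t + 1, t + 2 are all composite.
t = 12: 13 is prime.
t = 13: 13 is prime.
t = 14: 14 = 2 × 7; 15 = 3 × 5; 16 = 2 × 8 — all composite.
Hence t = 14 is a counterexample.

t = 14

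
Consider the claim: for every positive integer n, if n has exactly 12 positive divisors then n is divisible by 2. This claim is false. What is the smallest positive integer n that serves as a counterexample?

n = 315

A counterexample is any positive integer n such that n has exactly 12 positive divisors but n is not divisible by 2; we check each in order.
The first 24 eligible values, up to n = 308, all satisfy the conclusion.
n = 315: τ(315) = 12; 315 mod 2 = 1.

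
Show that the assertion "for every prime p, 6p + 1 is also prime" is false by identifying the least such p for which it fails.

p = 19

The first 7 eligible values, up to p = 17, all satisfy the conclusion.
p = 19: 6p + 1 = 115 = 5 × 23, not prime.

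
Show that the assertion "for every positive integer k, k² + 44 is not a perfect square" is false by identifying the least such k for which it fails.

k = 10

Check each positive integer k in order until k² + 44 is a perfect square.
For k = 1, 2, 3, 4, 5, 6, 7, 8, 9 the conclusion holds.
k = 10: 10² + 44 = 144 = 12², a perfect square.
So k = 10 is the smallest counterexample.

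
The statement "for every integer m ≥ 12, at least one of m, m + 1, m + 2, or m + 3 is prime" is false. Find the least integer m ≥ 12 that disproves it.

m = 24

A counterexample is any integer m ≥ 12 such that m, m + 1, m + 2, m + 3 are all composite; we check each in order.
For m = 12, 13, 14, 15, …, 21, 22, 23 the conclusion holds.
m = 24: 24 = 2 × 12; 25 = 5 × 5; 26 = 2 × 13; 27 = 3 × 9 — all composite.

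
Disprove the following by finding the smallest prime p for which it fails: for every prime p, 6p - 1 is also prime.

A counterexample is any prime p such that 6p - 1 is not prime; we check each in order.
p = 2: 6p - 1 = 11, prime.
p = 3: 6p - 1 = 17, prime.
p = 5: 6p - 1 = 29, prime.
p = 7: 6p - 1 = 41, prime.
p = 11: 6p - 1 = 65 = 5 × 13, not prime.
Thus p = 11 disproves the claim, and no smaller p works.

p = 11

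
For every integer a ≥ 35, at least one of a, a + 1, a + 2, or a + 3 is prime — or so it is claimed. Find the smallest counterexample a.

For a = 35, 36, 37, 38, …, 45, 46, 47 the conclusion holds.
a = 48: 48 = 2 × 24; 49 = 7 × 7; 50 = 2 × 25; 51 = 3 × 17 — all composite.

a = 48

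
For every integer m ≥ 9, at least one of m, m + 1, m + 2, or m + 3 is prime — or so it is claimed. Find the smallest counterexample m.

m = 24

The first 15 eligible values, up to m = 23, all satisfy the conclusion.
m = 24: 24 = 2 × 12; 25 = 5 × 5; 26 = 2 × 13; 27 = 3 × 9 — all composite.
Hence m = 24 is a counterexample.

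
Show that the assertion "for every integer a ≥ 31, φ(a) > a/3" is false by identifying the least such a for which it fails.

A counterexample is any integer a ≥ 31 such that the claim fails; we check each in order.
The first 5 eligible values, up to a = 35, all satisfy the conclusion.
a = 36: φ(36) = 12 and 36/3 = 12, so φ(36) ≤ 36/3.
Hence a = 36 is a counterexample.

a = 36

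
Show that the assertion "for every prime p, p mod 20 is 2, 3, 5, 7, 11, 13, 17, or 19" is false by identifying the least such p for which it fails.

A counterexample is any prime p such that the claim fails; we check each in order.
For p = 2, 3, 5, 7, 11, 13, 17, 19, 23 the conclusion holds.
p = 29: 29 mod 20 = 9 — not in {2, 3, 5, 7, 11, 13, 17, 19}.
Hence p = 29 is a counterexample.

p = 29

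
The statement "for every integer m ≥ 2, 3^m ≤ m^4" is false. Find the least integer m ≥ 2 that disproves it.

m = 8

For m = 2, 3, 4, 5, 6, 7 the conclusion holds.
m = 8: 3^m = 6561 and m^4 = 4096, so 6561 > 4096.
Thus m = 8 disproves the claim, and no smaller m works.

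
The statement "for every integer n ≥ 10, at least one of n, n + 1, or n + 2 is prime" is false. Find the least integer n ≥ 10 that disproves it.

A counterexample is any integer n ≥ 10 such that n, n + 1, n + 2 are all composite; we check each in order.
The first 4 eligible values, up to n = 13, all satisfy the conclusion.
n = 14: 14 = 2 × 7; 15 = 3 × 5; 16 = 2 × 8 — all composite.

n = 14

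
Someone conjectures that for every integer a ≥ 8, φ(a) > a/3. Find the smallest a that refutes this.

a = 12

Check each integer a ≥ 8 in order until the claim fails.
The first 4 eligible values, up to a = 11, all satisfy the conclusion.
a = 12: φ(12) = 4 and 12/3 = 4, so φ(12) ≤ 12/3.
So a = 12 is the smallest counterexample.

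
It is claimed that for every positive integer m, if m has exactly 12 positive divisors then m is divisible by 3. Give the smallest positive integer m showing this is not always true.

m = 140

We need the least positive integer m for which m has exactly 12 positive divisors but m is not divisible by 3.
For m = 60, 72, 84, 90, 96, 108, 126, 132 the conclusion holds.
m = 140: τ(140) = 12; 140 mod 3 = 2.
Hence m = 140 is a counterexample.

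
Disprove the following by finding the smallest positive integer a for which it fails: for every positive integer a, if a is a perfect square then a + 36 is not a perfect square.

A counterexample is any positive integer a such that a is a perfect square but a + 36 is a perfect square; we check each in order.
For a = 1, 4, 9, 16, 25, 36, 49 the conclusion holds.
a = 64: 64 = 8² and 64 + 36 = 100 = 10².
Thus a = 64 disproves the claim, and no smaller a works.

a = 64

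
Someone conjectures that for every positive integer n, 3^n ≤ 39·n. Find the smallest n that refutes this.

n = 5

Check each positive integer n in order until 3^n > 39·n.
For n = 1, 2, 3, 4 the conclusion holds.
n = 5: 3^n = 243 and 39·n = 195, so 243 > 195.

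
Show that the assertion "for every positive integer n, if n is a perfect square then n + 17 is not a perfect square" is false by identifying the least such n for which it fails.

n = 64

We need the least positive integer n for which n is a perfect square but n + 17 is a perfect square.
The first 7 eligible values, up to n = 49, all satisfy the conclusion.
n = 64: 64 = 8² and 64 + 17 = 81 = 9².
So n = 64 is the smallest counterexample.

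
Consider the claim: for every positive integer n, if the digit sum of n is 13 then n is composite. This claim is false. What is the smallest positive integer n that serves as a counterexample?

n = 67

n = 49: digit sum 13; 49 is composite.
n = 58: digit sum 13; 58 is composite.
n = 67: digit sum 13; 67 is prime, not composite.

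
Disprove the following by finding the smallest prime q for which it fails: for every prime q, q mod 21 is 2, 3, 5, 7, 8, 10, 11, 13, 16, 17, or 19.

q = 41

A counterexample is any prime q such that the claim fails; we check each in order.
The first 12 eligible values, up to q = 37, all satisfy the conclusion.
q = 41: 41 mod 21 = 20 — not in {2, 3, 5, 7, 8, 10, 11, 13, 16, 17, 19}.
Thus q = 41 disproves the claim, and no smaller q works.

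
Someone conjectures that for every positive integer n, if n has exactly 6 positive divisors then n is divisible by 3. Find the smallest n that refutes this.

We need the least positive integer n for which n has exactly 6 positive divisors but n is not divisible by 3.
For n = 12, 18 the conclusion holds.
n = 20: τ(20) = 6; 20 mod 3 = 2.
So n = 20 is the smallest counterexample.

n = 20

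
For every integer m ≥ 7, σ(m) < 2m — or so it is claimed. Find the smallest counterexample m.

m = 7: σ(7) = 8; 8 < 14.
m = 8: σ(8) = 15; 15 < 16.
m = 9: σ(9) = 13; 13 < 18.
m = 10: σ(10) = 18; 18 < 20.
m = 11: σ(11) = 12; 12 < 22.
m = 12: σ(12) = 28; 28 ≥ 24.

m = 12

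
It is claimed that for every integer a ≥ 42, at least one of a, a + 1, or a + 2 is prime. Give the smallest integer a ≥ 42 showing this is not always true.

Check each integer a ≥ 42 in order until a, a + 1, a + 2 are all composite.
For a = 42, 43 the conclusion holds.
a = 44: 44 = 2 × 22; 45 = 3 × 15; 46 = 2 × 23 — all composite.
So a = 44 is the smallest counterexample.

a = 44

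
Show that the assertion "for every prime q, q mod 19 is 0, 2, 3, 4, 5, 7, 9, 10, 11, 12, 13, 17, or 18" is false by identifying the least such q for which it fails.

q = 53

We need the least prime q for which the claim fails.
The first 15 eligible values, up to q = 47, all satisfy the conclusion.
q = 53: 53 mod 19 = 15 — not in {0, 2, 3, 4, 5, 7, 9, 10, 11, 12, 13, 17, 18}.
Thus q = 53 disproves the claim, and no smaller q works.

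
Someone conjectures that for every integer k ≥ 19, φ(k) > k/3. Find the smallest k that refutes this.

We need the least integer k ≥ 19 for which the claim fails.
k = 19: φ(19) = 18 and 19/3 = 19/3, so φ(19) > 19/3.
k = 20: φ(20) = 8 and 20/3 = 20/3, so φ(20) > 20/3.
k = 21: φ(21) = 12 and 21/3 = 7, so φ(21) > 21/3.
k = 22: φ(22) = 10 and 22/3 = 22/3, so φ(22) > 22/3.
k = 23: φ(23) = 22 and 23/3 = 23/3, so φ(23) > 23/3.
k = 24: φ(24) = 8 and 24/3 = 8, so φ(24) ≤ 24/3.

k = 24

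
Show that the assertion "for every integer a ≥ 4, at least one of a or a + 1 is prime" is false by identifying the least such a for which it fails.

a = 8

For a = 4, 5, 6, 7 the conclusion holds.
a = 8: 8 = 2 × 4; 9 = 3 × 3 — both composite.
Hence a = 8 is a counterexample.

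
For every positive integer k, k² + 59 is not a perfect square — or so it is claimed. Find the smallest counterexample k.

For k = 1, 2, 3, 4, …, 26, 27, 28 the conclusion holds.
k = 29: 29² + 59 = 900 = 30², a perfect square.

k = 29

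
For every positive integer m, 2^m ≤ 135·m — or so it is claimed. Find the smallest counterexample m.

m = 11

Check each positive integer m in order until 2^m > 135·m.
For m = 1, 2, 3, 4, 5, 6, 7, 8, 9, 10 the conclusion holds.
m = 11: 2^m = 2048 and 135·m = 1485, so 2048 > 1485.
Hence m = 11 is a counterexample.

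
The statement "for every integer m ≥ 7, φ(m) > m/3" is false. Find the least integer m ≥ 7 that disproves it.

For m = 7, 8, 9, 10, 11 the conclusion holds.
m = 12: φ(12) = 4 and 12/3 = 4, so φ(12) ≤ 12/3.

m = 12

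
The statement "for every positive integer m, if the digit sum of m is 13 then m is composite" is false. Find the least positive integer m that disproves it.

m = 67

A counterexample is any positive integer m such that the digit sum of m is 13 but m is prime; we check each in order.
m = 49: digit sum 13; 49 is composite.
m = 58: digit sum 13; 58 is composite.
m = 67: digit sum 13; 67 is prime, not composite.
Hence m = 67 is a counterexample.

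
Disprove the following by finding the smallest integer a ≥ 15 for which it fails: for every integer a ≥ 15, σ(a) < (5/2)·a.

a = 24

The first 9 eligible values, up to a = 23, all satisfy the conclusion.
a = 24: σ(24) = 60; 60 ≥ 60.
Hence a = 24 is a counterexample.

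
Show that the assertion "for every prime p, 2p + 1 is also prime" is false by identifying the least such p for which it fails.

p = 7

A counterexample is any prime p such that 2p + 1 is not prime; we check each in order.
p = 2: 2p + 1 = 5, prime.
p = 3: 2p + 1 = 7, prime.
p = 5: 2p + 1 = 11, prime.
p = 7: 2p + 1 = 15 = 3 × 5, not prime.
Thus p = 7 disproves the claim, and no smaller p works.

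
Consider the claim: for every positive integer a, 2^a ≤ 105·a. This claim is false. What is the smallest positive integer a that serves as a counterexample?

Check each positive integer a in order until 2^a > 105·a.
The first 10 eligible values, up to a = 10, all satisfy the conclusion.
a = 11: 2^a = 2048 and 105·a = 1155, so 2048 > 1155.
So a = 11 is the smallest counterexample.

a = 11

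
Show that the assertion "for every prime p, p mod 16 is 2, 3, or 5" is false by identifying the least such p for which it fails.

p = 7

Check each prime p in order until the claim fails.
p = 2: 2 mod 16 = 2.
p = 3: 3 mod 16 = 3.
p = 5: 5 mod 16 = 5.
p = 7: 7 mod 16 = 7 — not in {2, 3, 5}.
So p = 7 is the smallest counterexample.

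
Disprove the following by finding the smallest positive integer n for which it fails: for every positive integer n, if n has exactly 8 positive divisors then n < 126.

n = 128

For n = 24, 30, 40, 42, …, 105, 110, 114 the conclusion holds.
n = 128: τ(128) = 8; 128 ≥ 126.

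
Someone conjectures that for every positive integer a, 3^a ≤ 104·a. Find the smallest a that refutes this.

a = 6

Check each positive integer a in order until 3^a > 104·a.
The first 5 eligible values, up to a = 5, all satisfy the conclusion.
a = 6: 3^a = 729 and 104·a = 624, so 729 > 624.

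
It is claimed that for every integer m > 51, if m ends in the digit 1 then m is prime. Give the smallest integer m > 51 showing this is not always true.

A counterexample is any integer m > 51 such that m ends in the digit 1 but m is not prime; we check each in order.
For m = 61, 71 the conclusion holds.
m = 81: 81 ends in 1; 81 = 3 × 27, composite.

m = 81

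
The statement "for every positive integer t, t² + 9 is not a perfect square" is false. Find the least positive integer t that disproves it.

A counterexample is any positive integer t such that t² + 9 is a perfect square; we check each in order.
t = 1: 1² + 9 = 10, not a perfect square.
t = 2: 2² + 9 = 13, not a perfect square.
t = 3: 3² + 9 = 18, not a perfect square.
t = 4: 4² + 9 = 25 = 5², a perfect square.
Hence t = 4 is a counterexample.

t = 4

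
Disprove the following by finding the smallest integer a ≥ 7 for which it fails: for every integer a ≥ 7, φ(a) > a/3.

For a = 7, 8, 9, 10, 11 the conclusion holds.
a = 12: φ(12) = 4 and 12/3 = 4, so φ(12) ≤ 12/3.
So a = 12 is the smallest counterexample.

a = 12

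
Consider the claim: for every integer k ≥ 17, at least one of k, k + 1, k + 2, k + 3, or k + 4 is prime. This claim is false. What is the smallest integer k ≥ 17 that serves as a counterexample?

k = 24

We need the least integer k ≥ 17 for which k, k + 1, k + 2, k + 3, k + 4 are all composite.
For k = 17, 18, 19, 20, 21, 22, 23 the conclusion holds.
k = 24: 24 = 2 × 12; 25 = 5 × 5; 26 = 2 × 13; 27 = 3 × 9; 28 = 2 × 14 — all composite.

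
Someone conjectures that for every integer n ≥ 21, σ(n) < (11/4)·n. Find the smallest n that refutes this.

n = 60

We need the least integer n ≥ 21 for which the claim fails.
For n = 21, 22, 23, 24, …, 57, 58, 59 the conclusion holds.
n = 60: σ(60) = 168; 168 ≥ 165.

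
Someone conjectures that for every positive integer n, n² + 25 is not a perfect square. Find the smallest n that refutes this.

n = 12

We need the least positive integer n for which n² + 25 is a perfect square.
The first 11 eligible values, up to n = 11, all satisfy the conclusion.
n = 12: 12² + 25 = 169 = 13², a perfect square.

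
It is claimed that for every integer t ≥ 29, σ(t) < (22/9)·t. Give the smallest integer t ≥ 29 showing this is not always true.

A counterexample is any integer t ≥ 29 such that the claim fails; we check each in order.
For t = 29, 30, 31, 32, 33, 34, 35 the conclusion holds.
t = 36: σ(36) = 91; 91 ≥ 88.

t = 36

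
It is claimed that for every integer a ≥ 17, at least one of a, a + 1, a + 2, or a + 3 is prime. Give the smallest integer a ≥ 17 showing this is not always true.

a = 24

We need the least integer a ≥ 17 for which a, a + 1, a + 2, a + 3 are all composite.
For a = 17, 18, 19, 20, 21, 22, 23 the conclusion holds.
a = 24: 24 = 2 × 12; 25 = 5 × 5; 26 = 2 × 13; 27 = 3 × 9 — all composite.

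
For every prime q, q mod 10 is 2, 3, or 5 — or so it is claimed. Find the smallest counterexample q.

q = 7

We need the least prime q for which the claim fails.
q = 2: 2 mod 10 = 2.
q = 3: 3 mod 10 = 3.
q = 5: 5 mod 10 = 5.
q = 7: 7 mod 10 = 7 — not in {2, 3, 5}.
So q = 7 is the smallest counterexample.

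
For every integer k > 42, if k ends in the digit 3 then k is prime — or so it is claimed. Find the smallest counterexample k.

k = 63

We need the least integer k > 42 for which k ends in the digit 3 but k is not prime.
For k = 43, 53 the conclusion holds.
k = 63: 63 ends in 3; 63 = 3 × 21, composite.
Thus k = 63 disproves the claim, and no smaller k works.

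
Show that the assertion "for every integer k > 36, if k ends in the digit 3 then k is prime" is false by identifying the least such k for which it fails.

A counterexample is any integer k > 36 such that k ends in the digit 3 but k is not prime; we check each in order.
For k = 43, 53 the conclusion holds.
k = 63: 63 ends in 3; 63 = 3 × 21, composite.

k = 63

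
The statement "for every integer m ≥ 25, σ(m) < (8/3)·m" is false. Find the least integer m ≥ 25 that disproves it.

m = 60

The first 35 eligible values, up to m = 59, all satisfy the conclusion.
m = 60: σ(60) = 168; 168 ≥ 160.
Thus m = 60 disproves the claim, and no smaller m works.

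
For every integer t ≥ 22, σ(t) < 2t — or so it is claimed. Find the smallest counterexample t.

Check each integer t ≥ 22 in order until the claim fails.
t = 22: σ(22) = 36; 36 < 44.
t = 23: σ(23) = 24; 24 < 46.
t = 24: σ(24) = 60; 60 ≥ 48.
Hence t = 24 is a counterexample.

t = 24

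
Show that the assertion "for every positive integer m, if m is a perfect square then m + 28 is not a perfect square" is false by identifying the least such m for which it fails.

Check each positive integer m in order until m is a perfect square but m + 28 is a perfect square.
m = 1: 1 + 28 = 29, not a perfect square.
m = 4: 4 + 28 = 32, not a perfect square.
m = 9: 9 + 28 = 37, not a perfect square.
m = 16: 16 + 28 = 44, not a perfect square.
m = 25: 25 + 28 = 53, not a perfect square.
m = 36: 36 = 6² and 36 + 28 = 64 = 8².

m = 36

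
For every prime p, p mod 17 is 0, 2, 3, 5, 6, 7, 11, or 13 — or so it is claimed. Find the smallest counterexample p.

p = 29

A counterexample is any prime p such that the claim fails; we check each in order.
The first 9 eligible values, up to p = 23, all satisfy the conclusion.
p = 29: 29 mod 17 = 12 — not in {0, 2, 3, 5, 6, 7, 11, 13}.
Thus p = 29 disproves the claim, and no smaller p works.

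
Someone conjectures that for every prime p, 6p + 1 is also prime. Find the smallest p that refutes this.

Check each prime p in order until 6p + 1 is not prime.
p = 2: 6p + 1 = 13, prime.
p = 3: 6p + 1 = 19, prime.
p = 5: 6p + 1 = 31, prime.
p = 7: 6p + 1 = 43, prime.
p = 11: 6p + 1 = 67, prime.
p = 13: 6p + 1 = 79, prime.
p = 17: 6p + 1 = 103, prime.
p = 19: 6p + 1 = 115 = 5 × 23, not prime.
Thus p = 19 disproves the claim, and no smaller p works.

p = 19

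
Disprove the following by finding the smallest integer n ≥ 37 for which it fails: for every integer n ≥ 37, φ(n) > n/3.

n = 42

A counterexample is any integer n ≥ 37 such that the claim fails; we check each in order.
For n = 37, 38, 39, 40, 41 the conclusion holds.
n = 42: φ(42) = 12 and 42/3 = 14, so φ(42) ≤ 42/3.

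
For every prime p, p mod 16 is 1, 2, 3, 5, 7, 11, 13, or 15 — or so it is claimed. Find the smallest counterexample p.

For p = 2, 3, 5, 7, …, 29, 31, 37 the conclusion holds.
p = 41: 41 mod 16 = 9 — not in {1, 2, 3, 5, 7, 11, 13, 15}.

p = 41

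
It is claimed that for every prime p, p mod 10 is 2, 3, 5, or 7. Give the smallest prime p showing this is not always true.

p = 11

We need the least prime p for which the claim fails.
The first 4 eligible values, up to p = 7, all satisfy the conclusion.
p = 11: 11 mod 10 = 1 — not in {2, 3, 5, 7}.
Hence p = 11 is a counterexample.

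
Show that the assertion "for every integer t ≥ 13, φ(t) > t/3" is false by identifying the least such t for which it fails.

t = 18

A counterexample is any integer t ≥ 13 such that the claim fails; we check each in order.
t = 13: φ(13) = 12 and 13/3 = 13/3, so φ(13) > 13/3.
t = 14: φ(14) = 6 and 14/3 = 14/3, so φ(14) > 14/3.
t = 15: φ(15) = 8 and 15/3 = 5, so φ(15) > 15/3.
t = 16: φ(16) = 8 and 16/3 = 16/3, so φ(16) > 16/3.
t = 17: φ(17) = 16 and 17/3 = 17/3, so φ(17) > 17/3.
t = 18: φ(18) = 6 and 18/3 = 6, so φ(18) ≤ 18/3.
So t = 18 is the smallest counterexample.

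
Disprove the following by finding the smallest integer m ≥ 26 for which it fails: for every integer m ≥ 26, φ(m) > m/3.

For m = 26, 27, 28, 29 the conclusion holds.
m = 30: φ(30) = 8 and 30/3 = 10, so φ(30) ≤ 30/3.

m = 30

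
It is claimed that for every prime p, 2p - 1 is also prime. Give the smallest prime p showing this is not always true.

We need the least prime p for which 2p - 1 is not prime.
For p = 2, 3 the conclusion holds.
p = 5: 2p - 1 = 9 = 3 × 3, not prime.
Hence p = 5 is a counterexample.

p = 5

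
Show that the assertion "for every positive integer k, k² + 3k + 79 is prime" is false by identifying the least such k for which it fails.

k = 5

We need the least positive integer k for which k² + 3k + 79 is not prime.
For k = 1, 2, 3, 4 the conclusion holds.
k = 5: k² + 3k + 79 = 119 = 7 × 17, composite.
Hence k = 5 is a counterexample.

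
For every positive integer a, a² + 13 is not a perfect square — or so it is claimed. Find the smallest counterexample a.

a = 1: 1² + 13 = 14, not a perfect square.
a = 2: 2² + 13 = 17, not a perfect square.
a = 3: 3² + 13 = 22, not a perfect square.
a = 4: 4² + 13 = 29, not a perfect square.
a = 5: 5² + 13 = 38, not a perfect square.
a = 6: 6² + 13 = 49 = 7², a perfect square.

a = 6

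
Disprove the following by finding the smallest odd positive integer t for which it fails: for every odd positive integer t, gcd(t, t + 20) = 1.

We need the least odd positive integer t for which gcd(t, t + 20) > 1.
For t = 1, 3 the conclusion holds.
t = 5: gcd(5, 25) = 5.

t = 5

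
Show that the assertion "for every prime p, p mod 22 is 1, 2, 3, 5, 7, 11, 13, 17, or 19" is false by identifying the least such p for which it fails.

For p = 2, 3, 5, 7, 11, 13, 17, 19, 23, 29 the conclusion holds.
p = 31: 31 mod 22 = 9 — not in {1, 2, 3, 5, 7, 11, 13, 17, 19}.

p = 31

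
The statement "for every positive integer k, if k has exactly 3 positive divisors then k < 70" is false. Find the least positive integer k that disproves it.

k = 121

For k = 4, 9, 25, 49 the conclusion holds.
k = 121: τ(121) = 3; 121 ≥ 70.
So k = 121 is the smallest counterexample.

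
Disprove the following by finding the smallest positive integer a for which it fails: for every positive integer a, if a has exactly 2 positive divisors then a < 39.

a = 41

A counterexample is any positive integer a such that a has exactly 2 positive divisors but the claim fails; we check each in order.
The first 12 eligible values, up to a = 37, all satisfy the conclusion.
a = 41: τ(41) = 2; 41 ≥ 39.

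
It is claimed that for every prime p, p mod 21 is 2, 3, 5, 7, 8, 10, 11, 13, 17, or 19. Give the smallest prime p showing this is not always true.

The first 11 eligible values, up to p = 31, all satisfy the conclusion.
p = 37: 37 mod 21 = 16 — not in {2, 3, 5, 7, 8, 10, 11, 13, 17, 19}.
So p = 37 is the smallest counterexample.

p = 37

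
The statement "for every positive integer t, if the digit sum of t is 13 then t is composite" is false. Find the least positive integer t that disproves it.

t = 67

t = 49: digit sum 13; 49 is composite.
t = 58: digit sum 13; 58 is composite.
t = 67: digit sum 13; 67 is prime, not composite.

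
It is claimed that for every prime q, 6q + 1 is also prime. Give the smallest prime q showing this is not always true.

We need the least prime q for which 6q + 1 is not prime.
q = 2: 6q + 1 = 13, prime.
q = 3: 6q + 1 = 19, prime.
q = 5: 6q + 1 = 31, prime.
q = 7: 6q + 1 = 43, prime.
q = 11: 6q + 1 = 67, prime.
q = 13: 6q + 1 = 79, prime.
q = 17: 6q + 1 = 103, prime.
q = 19: 6q + 1 = 115 = 5 × 23, not prime.
Hence q = 19 is a counterexample.

q = 19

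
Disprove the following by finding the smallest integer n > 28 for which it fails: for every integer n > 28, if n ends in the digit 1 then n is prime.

n = 51

We need the least integer n > 28 for which n ends in the digit 1 but n is not prime.
For n = 31, 41 the conclusion holds.
n = 51: 51 ends in 1; 51 = 3 × 17, composite.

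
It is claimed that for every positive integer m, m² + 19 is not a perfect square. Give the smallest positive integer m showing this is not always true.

The first 8 eligible values, up to m = 8, all satisfy the conclusion.
m = 9: 9² + 19 = 100 = 10², a perfect square.
So m = 9 is the smallest counterexample.

m = 9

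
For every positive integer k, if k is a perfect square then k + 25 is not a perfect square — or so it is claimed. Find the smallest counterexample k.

The first 11 eligible values, up to k = 121, all satisfy the conclusion.
k = 144: 144 = 12² and 144 + 25 = 169 = 13².

k = 144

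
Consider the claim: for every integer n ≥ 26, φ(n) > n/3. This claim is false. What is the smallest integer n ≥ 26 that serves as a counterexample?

A counterexample is any integer n ≥ 26 such that the claim fails; we check each in order.
n = 26: φ(26) = 12 and 26/3 = 26/3, so φ(26) > 26/3.
n = 27: φ(27) = 18 and 27/3 = 9, so φ(27) > 27/3.
n = 28: φ(28) = 12 and 28/3 = 28/3, so φ(28) > 28/3.
n = 29: φ(29) = 28 and 29/3 = 29/3, so φ(29) > 29/3.
n = 30: φ(30) = 8 and 30/3 = 10, so φ(30) ≤ 30/3.
Hence n = 30 is a counterexample.

n = 30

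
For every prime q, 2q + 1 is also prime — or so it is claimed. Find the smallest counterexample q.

q = 7

For q = 2, 3, 5 the conclusion holds.
q = 7: 2q + 1 = 15 = 3 × 5, not prime.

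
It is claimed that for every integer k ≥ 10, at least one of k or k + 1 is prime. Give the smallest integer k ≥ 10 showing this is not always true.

k = 14

Check each integer k ≥ 10 in order until k, k + 1 are both composite.
k = 10: 11 is prime.
k = 11: 11 is prime.
k = 12: 13 is prime.
k = 13: 13 is prime.
k = 14: 14 = 2 × 7; 15 = 3 × 5 — both composite.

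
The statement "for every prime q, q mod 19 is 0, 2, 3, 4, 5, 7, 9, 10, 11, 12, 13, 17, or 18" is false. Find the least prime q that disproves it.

q = 53

We need the least prime q for which the claim fails.
For q = 2, 3, 5, 7, …, 41, 43, 47 the conclusion holds.
q = 53: 53 mod 19 = 15 — not in {0, 2, 3, 4, 5, 7, 9, 10, 11, 12, 13, 17, 18}.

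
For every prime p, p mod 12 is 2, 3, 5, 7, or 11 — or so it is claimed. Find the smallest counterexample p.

The first 5 eligible values, up to p = 11, all satisfy the conclusion.
p = 13: 13 mod 12 = 1 — not in {2, 3, 5, 7, 11}.
So p = 13 is the smallest counterexample.

p = 13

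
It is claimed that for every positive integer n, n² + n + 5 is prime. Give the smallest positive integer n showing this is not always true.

A counterexample is any positive integer n such that n² + n + 5 is not prime; we check each in order.
n = 1: n² + n + 5 = 7, prime.
n = 2: n² + n + 5 = 11, prime.
n = 3: n² + n + 5 = 17, prime.
n = 4: n² + n + 5 = 25 = 5 × 5, composite.
Thus n = 4 disproves the claim, and no smaller n works.

n = 4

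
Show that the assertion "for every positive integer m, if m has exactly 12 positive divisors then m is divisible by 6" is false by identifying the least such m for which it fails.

m = 140

We need the least positive integer m for which m has exactly 12 positive divisors but m is not divisible by 6.
For m = 60, 72, 84, 90, 96, 108, 126, 132 the conclusion holds.
m = 140: τ(140) = 12; 140 mod 6 = 2.
So m = 140 is the smallest counterexample.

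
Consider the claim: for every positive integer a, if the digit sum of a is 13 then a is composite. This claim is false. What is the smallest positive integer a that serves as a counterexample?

a = 67

Check each positive integer a in order until the digit sum of a is 13 but a is prime.
a = 49: digit sum 13; 49 is composite.
a = 58: digit sum 13; 58 is composite.
a = 67: digit sum 13; 67 is prime, not composite.
Thus a = 67 disproves the claim, and no smaller a works.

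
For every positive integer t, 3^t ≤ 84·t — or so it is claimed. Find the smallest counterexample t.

We need the least positive integer t for which 3^t > 84·t.
For t = 1, 2, 3, 4, 5 the conclusion holds.
t = 6: 3^t = 729 and 84·t = 504, so 729 > 504.

t = 6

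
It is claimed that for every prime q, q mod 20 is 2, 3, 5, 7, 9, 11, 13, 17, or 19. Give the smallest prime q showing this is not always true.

q = 41

We need the least prime q for which the claim fails.
For q = 2, 3, 5, 7, …, 29, 31, 37 the conclusion holds.
q = 41: 41 mod 20 = 1 — not in {2, 3, 5, 7, 9, 11, 13, 17, 19}.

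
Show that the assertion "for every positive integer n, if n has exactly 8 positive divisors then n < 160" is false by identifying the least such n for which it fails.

n = 165

Check each positive integer n in order until n has exactly 8 positive divisors but the claim fails.
For n = 24, 30, 40, 42, …, 138, 152, 154 the conclusion holds.
n = 165: τ(165) = 8; 165 ≥ 160.
So n = 165 is the smallest counterexample.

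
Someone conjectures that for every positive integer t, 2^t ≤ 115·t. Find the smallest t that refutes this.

The first 10 eligible values, up to t = 10, all satisfy the conclusion.
t = 11: 2^t = 2048 and 115·t = 1265, so 2048 > 1265.

t = 11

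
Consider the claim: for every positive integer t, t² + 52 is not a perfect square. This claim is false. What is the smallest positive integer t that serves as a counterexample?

t = 12

We need the least positive integer t for which t² + 52 is a perfect square.
For t = 1, 2, 3, 4, …, 9, 10, 11 the conclusion holds.
t = 12: 12² + 52 = 196 = 14², a perfect square.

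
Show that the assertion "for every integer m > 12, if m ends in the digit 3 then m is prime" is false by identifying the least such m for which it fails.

We need the least integer m > 12 for which m ends in the digit 3 but m is not prime.
For m = 13, 23 the conclusion holds.
m = 33: 33 ends in 3; 33 = 3 × 11, composite.
Hence m = 33 is a counterexample.

m = 33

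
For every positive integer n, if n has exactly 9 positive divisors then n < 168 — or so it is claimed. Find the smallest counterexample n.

n = 196

Check each positive integer n in order until n has exactly 9 positive divisors but the claim fails.
For n = 36, 100 the conclusion holds.
n = 196: τ(196) = 9; 196 ≥ 168.
So n = 196 is the smallest counterexample.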